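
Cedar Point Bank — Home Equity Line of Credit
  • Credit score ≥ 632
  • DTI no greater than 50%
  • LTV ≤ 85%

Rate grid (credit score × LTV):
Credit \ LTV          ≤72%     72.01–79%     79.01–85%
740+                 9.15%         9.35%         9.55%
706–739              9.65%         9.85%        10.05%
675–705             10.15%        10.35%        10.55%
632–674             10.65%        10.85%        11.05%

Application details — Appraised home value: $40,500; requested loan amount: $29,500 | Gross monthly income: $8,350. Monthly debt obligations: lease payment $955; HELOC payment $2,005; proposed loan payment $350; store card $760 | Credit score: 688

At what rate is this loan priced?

Credit score 688 ≥ 632; Total monthly debts = (955 + 2,005 + 350 + 760) = 4,070. DTI = 4,070/8,350 = 48.7% ≤ 50%
LTV: 29,500 ÷ 40,500 = 72.8%, within 85% cap
Credit 688 → row 675–705; LTV 72.8% → column 72.01–79%. Grid cell → 10.35%.

10.35%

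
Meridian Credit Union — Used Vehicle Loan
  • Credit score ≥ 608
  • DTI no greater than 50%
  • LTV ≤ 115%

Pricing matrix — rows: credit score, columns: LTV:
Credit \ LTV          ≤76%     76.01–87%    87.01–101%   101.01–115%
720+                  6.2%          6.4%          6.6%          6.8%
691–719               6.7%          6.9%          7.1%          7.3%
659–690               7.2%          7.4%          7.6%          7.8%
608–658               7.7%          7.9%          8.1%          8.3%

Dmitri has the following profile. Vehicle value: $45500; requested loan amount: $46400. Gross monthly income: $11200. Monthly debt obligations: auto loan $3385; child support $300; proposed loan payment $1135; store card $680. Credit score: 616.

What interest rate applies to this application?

Credit score 616 ≥ 608; Total monthly debts = (3,385 + 300 + 1,135 + 680) = 5,500. DTI: 5,500 ÷ 11,200 = 49.1%, within the 50% cap
LTV = 46,400/45,500 = 102% ≤ 115%
Score 616 is in the 608–658 band; LTV 102% is in the 101.01–115% band → 8.3%.

8.3%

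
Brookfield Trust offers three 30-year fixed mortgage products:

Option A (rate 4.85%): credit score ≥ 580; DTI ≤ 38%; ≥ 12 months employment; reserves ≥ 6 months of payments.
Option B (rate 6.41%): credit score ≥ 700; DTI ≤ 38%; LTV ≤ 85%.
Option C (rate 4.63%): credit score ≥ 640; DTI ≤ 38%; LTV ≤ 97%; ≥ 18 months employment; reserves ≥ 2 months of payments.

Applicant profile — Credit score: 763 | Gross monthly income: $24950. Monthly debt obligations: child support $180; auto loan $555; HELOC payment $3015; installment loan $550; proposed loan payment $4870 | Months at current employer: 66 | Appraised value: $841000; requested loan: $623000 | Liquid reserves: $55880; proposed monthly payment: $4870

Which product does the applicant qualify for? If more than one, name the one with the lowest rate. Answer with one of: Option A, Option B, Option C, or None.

Option C

Total debts = (180 + 555 + 3,015 + 550 + 4,870) = 9,170; DTI = 9,170/24,950 = 36.8%.
LTV = 623,000/841,000 = 74.1%.
Reserves = 55,880/4,870 = 11.5 months.
Option A: score 763 ≥ 580; DTI 36.8% ≤ 38%; employment 66 ≥ 12 mo; reserves 11.5 ≥ 6 mo → qualifies.
Option B: score 763 ≥ 700; DTI 36.8% ≤ 38%; LTV 74.1% ≤ 85% → qualifies.
Option C: score 763 ≥ 640; DTI 36.8% ≤ 38%; LTV 74.1% ≤ 97%; employment 66 ≥ 18 mo; reserves 11.5 ≥ 2 mo → qualifies.
Qualifying: Option A, Option B, Option C. Lowest rate is 4.63% → Option C.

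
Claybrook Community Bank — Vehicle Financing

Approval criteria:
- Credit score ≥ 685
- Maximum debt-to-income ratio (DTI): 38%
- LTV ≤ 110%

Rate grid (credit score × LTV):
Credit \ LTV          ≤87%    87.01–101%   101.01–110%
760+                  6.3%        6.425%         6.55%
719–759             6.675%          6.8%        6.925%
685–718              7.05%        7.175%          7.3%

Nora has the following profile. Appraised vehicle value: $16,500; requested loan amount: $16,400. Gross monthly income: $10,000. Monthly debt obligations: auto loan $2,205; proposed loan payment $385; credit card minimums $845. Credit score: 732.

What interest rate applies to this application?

6.8%

Credit score 732 ≥ 685; Total monthly debts = (2,205 + 385 + 845) = 3,435. Debt-to-income = 3,435/10,000 = 34.4% — meets 38% limit
LTV = 16,400/16,500 = 99.4% ≤ 110%
Credit 732 → row 719–759; LTV 99.4% → column 87.01–101%. Grid cell → 6.8%.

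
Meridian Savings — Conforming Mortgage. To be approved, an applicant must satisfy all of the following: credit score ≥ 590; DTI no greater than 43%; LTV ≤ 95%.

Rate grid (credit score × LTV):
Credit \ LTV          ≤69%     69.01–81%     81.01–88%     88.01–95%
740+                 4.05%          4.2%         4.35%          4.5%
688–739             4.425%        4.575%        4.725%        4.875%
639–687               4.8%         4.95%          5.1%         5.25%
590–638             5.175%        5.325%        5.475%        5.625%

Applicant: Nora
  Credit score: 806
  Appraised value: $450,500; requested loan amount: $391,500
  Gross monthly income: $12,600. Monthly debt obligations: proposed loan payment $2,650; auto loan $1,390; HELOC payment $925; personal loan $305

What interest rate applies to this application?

Credit score 806 ≥ 590; Total monthly debts = (2,650 + 1,390 + 925 + 305) = 5,270. DTI = 5,270/12,600 = 41.8% ≤ 43%
Loan-to-value = 391,500/450,500 = 86.9% — pass (95% max)
Score 806 is in the 740+ band; LTV 86.9% is in the 81.01–88% band → 4.35%.

4.35%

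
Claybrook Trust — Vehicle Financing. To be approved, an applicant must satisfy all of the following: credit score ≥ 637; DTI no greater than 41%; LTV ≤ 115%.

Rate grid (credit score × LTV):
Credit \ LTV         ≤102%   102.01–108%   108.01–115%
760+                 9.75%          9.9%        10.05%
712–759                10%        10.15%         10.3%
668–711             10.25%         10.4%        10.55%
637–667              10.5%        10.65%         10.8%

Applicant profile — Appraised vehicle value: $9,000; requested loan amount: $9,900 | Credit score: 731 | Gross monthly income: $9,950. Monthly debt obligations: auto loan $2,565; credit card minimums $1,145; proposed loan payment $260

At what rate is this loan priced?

Credit score 731 ≥ 637; Total monthly debts = (2,565 + 1,145 + 260) = 3,970. Debt-to-income = 3,970/9,950 = 39.9% — meets 41% limit
Loan-to-value = 9,900/9,000 = 110% — pass (115% max)
Credit 731 → row 712–759; LTV 110% → column 108.01–115%. Grid cell → 10.3%.

10.3%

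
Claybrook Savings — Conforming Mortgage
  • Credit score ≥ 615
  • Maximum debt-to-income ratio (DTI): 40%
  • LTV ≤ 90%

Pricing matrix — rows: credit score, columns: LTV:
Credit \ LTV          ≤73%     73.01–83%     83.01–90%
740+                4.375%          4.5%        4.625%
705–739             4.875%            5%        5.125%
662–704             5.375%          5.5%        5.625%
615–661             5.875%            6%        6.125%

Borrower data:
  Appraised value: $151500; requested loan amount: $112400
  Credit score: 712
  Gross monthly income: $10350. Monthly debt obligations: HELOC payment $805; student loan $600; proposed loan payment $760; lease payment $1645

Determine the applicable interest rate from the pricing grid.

5%

Credit score 712 ≥ 615; Total monthly debts = (805 + 600 + 760 + 1,645) = 3,810. Debt-to-income = 3,810/10,350 = 36.8% — meets 40% limit
LTV: 112,400 ÷ 151,500 = 74.2%, within 90% cap
Score 712 is in the 705–739 band; LTV 74.2% is in the 73.01–83% band → 5%.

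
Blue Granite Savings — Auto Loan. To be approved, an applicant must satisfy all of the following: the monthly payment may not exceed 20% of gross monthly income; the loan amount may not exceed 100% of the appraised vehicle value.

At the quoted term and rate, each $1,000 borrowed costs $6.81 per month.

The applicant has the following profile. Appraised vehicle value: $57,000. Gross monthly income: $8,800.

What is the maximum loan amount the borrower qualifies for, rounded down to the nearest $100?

Payment cap: 20% × $8,800 = $1,760/month.
At $6.81 per $1,000, that supports 1,760/6.81 × 1,000 ≈ $258,443 → $258,400.
LTV cap: 100% × $57,000 = $57,000 → $57,000.
Binding constraint: loan-to-value.

$57,000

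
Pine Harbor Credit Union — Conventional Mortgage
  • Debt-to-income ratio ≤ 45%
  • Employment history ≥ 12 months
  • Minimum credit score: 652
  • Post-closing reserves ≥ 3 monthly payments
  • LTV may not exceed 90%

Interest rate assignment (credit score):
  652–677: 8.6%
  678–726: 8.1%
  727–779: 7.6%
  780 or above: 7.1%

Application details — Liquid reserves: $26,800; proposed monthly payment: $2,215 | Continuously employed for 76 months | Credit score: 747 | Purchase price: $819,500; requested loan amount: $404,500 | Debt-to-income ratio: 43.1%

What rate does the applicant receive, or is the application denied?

Credit score 747 ≥ 652 (meets minimum)
Reserves = 26,800/2,215 = 12.1 months ≥ 3
Employment 76 ≥ 12 months
Debt-to-income 43.1% vs 45% cap — pass
Loan-to-value = 404,500/819,500 = 49.4% — pass (90% max)
All requirements met. Score 747 falls in the 727–779 tier → 7.6%.

Approved at 7.6%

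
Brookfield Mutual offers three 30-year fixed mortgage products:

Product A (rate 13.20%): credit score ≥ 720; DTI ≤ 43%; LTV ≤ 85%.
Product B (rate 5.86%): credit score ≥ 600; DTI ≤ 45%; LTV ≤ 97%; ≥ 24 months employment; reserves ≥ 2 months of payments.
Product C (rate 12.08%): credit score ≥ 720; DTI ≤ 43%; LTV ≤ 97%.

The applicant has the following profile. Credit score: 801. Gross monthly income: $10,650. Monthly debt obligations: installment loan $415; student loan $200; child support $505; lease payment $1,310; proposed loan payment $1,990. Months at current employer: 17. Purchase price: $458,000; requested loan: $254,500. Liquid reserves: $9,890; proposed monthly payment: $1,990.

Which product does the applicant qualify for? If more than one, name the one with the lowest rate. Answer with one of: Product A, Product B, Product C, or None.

Total debts = (415 + 200 + 505 + 1,310 + 1,990) = 4,420; DTI = 4,420/10,650 = 41.5%.
LTV = 254,500/458,000 = 55.6%.
Reserves = 9,890/1,990 = 5.0 months.
Product A: score 801 ≥ 720; DTI 41.5% ≤ 43%; LTV 55.6% ≤ 85% → qualifies.
Product B: score 801 ≥ 600; DTI 41.5% ≤ 45%; LTV 55.6% ≤ 97%; employment 17 < 24 mo; reserves 5.0 ≥ 2 mo → does not qualify.
Product C: score 801 ≥ 720; DTI 41.5% ≤ 43%; LTV 55.6% ≤ 97% → qualifies.
Qualifying: Product A, Product C. Lowest rate is 12.08% → Product C.

Product C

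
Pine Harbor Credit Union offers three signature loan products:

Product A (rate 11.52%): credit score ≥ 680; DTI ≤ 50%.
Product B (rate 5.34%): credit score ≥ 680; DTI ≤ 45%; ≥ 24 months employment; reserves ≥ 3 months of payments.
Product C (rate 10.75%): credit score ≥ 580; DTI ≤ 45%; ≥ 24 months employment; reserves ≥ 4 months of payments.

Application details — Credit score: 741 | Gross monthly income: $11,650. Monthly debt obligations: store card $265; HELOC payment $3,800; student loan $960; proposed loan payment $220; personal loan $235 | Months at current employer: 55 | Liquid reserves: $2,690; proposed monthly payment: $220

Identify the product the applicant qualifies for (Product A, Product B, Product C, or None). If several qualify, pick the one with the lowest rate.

Product A

Total debts = (265 + 3,800 + 960 + 220 + 235) = 5,480; DTI = 5,480/11,650 = 47%.
Reserves = 2,690/220 = 12.2 months.
Product A: score 741 ≥ 680; DTI 47% ≤ 50% → qualifies.
Product B: score 741 ≥ 680; DTI 47% > 45%; employment 55 ≥ 24 mo; reserves 12.2 ≥ 3 mo → does not qualify.
Product C: score 741 ≥ 580; DTI 47% > 45%; employment 55 ≥ 24 mo; reserves 12.2 ≥ 4 mo → does not qualify.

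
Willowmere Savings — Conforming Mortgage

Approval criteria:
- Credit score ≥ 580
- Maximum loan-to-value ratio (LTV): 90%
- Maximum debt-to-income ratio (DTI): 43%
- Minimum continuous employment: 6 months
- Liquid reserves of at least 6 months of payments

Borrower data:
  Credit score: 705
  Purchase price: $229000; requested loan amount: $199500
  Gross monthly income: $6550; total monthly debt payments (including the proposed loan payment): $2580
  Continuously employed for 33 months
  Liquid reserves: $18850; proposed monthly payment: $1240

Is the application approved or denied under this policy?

Approved

Credit score 705 ≥ 580 (meets)
LTV: 199,500 ÷ 229,000 = 87.1%, within 90% cap
DTI = 2,580/6,550 = 39.4% ≤ 43%
Employment 33 ≥ 6 months
Liquid reserves cover 18,850/1,240 = 15.2 months — ≥ 6 required
All criteria satisfied.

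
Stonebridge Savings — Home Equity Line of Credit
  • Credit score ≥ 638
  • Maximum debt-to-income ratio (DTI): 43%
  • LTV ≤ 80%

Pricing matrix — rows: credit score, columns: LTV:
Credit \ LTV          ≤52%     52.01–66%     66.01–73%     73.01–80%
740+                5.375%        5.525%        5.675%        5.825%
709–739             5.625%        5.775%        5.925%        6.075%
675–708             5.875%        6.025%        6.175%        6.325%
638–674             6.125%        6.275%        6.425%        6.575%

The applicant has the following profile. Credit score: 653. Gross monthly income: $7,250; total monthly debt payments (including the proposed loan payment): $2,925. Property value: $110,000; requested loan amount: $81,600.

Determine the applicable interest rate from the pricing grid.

Credit score 653 ≥ 638; DTI = 2,925/7,250 = 40.3% ≤ 43%
Loan-to-value = 81,600/110,000 = 74.2% — pass (80% max)
Row: 653 falls in 638–674. Column: 74.2% falls in 73.01–80%. Rate = 6.575%.

6.575%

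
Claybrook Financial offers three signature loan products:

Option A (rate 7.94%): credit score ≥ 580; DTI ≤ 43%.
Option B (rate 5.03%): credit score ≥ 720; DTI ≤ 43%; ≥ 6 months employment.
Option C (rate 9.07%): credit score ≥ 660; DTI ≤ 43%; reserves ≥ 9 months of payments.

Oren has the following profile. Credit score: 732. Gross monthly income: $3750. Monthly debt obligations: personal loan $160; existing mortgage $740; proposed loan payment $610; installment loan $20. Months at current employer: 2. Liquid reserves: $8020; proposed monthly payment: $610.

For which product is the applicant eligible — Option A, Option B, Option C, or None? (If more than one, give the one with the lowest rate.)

Option A

Total debts = (160 + 740 + 610 + 20) = 1,530; DTI = 1,530/3,750 = 40.8%.
Reserves = 8,020/610 = 13.1 months.
Option A: score 732 ≥ 580; DTI 40.8% ≤ 43% → qualifies.
Option B: score 732 ≥ 720; DTI 40.8% ≤ 43%; employment 2 < 6 mo → does not qualify.
Option C: score 732 ≥ 660; DTI 40.8% ≤ 43%; reserves 13.1 ≥ 9 mo → qualifies.
Qualifying: Option A, Option C. Lowest rate is 7.94% → Option A.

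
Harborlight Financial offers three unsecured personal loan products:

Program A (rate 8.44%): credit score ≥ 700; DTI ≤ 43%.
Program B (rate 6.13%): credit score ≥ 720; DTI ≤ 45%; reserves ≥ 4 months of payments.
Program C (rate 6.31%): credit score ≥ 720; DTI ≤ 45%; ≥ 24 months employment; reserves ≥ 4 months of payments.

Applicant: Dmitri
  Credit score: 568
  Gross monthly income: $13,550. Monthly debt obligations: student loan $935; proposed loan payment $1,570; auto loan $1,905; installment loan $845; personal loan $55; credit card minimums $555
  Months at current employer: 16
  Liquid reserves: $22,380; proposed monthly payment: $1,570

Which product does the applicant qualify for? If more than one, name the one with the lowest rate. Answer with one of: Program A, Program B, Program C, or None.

None

Total debts = (935 + 1,570 + 1,905 + 845 + 55 + 555) = 5,865; DTI = 5,865/13,550 = 43.3%.
Reserves = 22,380/1,570 = 14.3 months.
Program A: score 568 < 700; DTI 43.3% > 43% → does not qualify.
Program B: score 568 < 720; DTI 43.3% ≤ 45%; reserves 14.3 ≥ 4 mo → does not qualify.
Program C: score 568 < 720; DTI 43.3% ≤ 45%; employment 16 < 24 mo; reserves 14.3 ≥ 4 mo → does not qualify.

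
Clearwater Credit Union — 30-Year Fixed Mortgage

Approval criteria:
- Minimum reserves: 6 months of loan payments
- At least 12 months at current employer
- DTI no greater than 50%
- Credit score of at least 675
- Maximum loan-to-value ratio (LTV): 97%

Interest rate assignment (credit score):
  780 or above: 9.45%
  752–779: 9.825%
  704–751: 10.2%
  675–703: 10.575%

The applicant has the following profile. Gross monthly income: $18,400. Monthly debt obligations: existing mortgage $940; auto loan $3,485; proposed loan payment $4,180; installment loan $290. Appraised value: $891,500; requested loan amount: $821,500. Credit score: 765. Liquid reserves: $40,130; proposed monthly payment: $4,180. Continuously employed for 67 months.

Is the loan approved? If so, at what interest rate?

Approved at 9.825%

Credit score 765 ≥ 675 (meets minimum)
Employment 67 ≥ 12 months
Total monthly debts = (940 + 3,485 + 4,180 + 290) = 8,895. DTI = 8,895/18,400 = 48.3% ≤ 50%
Reserves = 40,130/4,180 = 9.6 months ≥ 6
LTV = 821,500/891,500 = 92.1% ≤ 97%
All requirements met. Score 765 falls in the 752–779 tier → 9.825%.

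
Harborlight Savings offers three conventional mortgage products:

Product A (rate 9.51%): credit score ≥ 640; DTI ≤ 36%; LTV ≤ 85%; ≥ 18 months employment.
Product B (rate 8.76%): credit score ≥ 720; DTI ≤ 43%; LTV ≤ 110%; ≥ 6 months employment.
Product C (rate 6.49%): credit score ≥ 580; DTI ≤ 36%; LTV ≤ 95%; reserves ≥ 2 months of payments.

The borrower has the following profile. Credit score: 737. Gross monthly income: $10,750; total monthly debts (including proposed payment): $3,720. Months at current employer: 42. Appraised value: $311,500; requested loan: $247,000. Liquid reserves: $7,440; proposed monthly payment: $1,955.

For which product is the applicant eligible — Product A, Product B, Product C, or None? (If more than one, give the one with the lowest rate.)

Product C

DTI = 3,720/10,750 = 34.6%.
LTV = 247,000/311,500 = 79.3%.
Reserves = 7,440/1,955 = 3.8 months.
Product A: score 737 ≥ 640; DTI 34.6% ≤ 36%; LTV 79.3% ≤ 85%; employment 42 ≥ 18 mo → qualifies.
Product B: score 737 ≥ 720; DTI 34.6% ≤ 43%; LTV 79.3% ≤ 110%; employment 42 ≥ 6 mo → qualifies.
Product C: score 737 ≥ 580; DTI 34.6% ≤ 36%; LTV 79.3% ≤ 95%; reserves 3.8 ≥ 2 mo → qualifies.
Qualifying: Product A, Product B, Product C. Lowest rate is 6.49% → Product C.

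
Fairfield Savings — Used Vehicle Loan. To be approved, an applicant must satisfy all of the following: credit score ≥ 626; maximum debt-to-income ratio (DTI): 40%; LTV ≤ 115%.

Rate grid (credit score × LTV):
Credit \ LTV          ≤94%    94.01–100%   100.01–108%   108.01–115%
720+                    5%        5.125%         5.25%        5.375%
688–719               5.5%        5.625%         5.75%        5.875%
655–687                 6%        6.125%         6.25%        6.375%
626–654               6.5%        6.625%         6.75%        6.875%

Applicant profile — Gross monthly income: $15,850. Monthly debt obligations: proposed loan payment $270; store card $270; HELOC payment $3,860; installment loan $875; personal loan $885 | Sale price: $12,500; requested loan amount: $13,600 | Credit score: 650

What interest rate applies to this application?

6.875%

Credit score 650 ≥ 626; Total monthly debts = (270 + 270 + 3,860 + 875 + 885) = 6,160. DTI = 6,160/15,850 = 38.9% ≤ 40%
LTV = 13,600/12,500 = 108.8% ≤ 115%
Score 650 is in the 626–654 band; LTV 108.8% is in the 108.01–115% band → 6.875%.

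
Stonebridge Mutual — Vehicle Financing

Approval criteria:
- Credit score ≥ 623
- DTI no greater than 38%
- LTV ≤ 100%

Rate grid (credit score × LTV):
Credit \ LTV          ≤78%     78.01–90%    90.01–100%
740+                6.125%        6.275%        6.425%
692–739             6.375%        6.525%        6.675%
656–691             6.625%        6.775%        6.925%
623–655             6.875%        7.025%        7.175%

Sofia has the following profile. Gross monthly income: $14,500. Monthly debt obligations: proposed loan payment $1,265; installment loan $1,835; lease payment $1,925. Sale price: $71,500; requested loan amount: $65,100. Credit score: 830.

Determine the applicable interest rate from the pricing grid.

Credit score 830 ≥ 623; Total monthly debts = (1,265 + 1,835 + 1,925) = 5,025. Debt-to-income = 5,025/14,500 = 34.7% — meets 38% limit
Loan-to-value = 65,100/71,500 = 91% — pass (100% max)
Row: 830 falls in 740+. Column: 91% falls in 90.01–100%. Rate = 6.425%.

6.425%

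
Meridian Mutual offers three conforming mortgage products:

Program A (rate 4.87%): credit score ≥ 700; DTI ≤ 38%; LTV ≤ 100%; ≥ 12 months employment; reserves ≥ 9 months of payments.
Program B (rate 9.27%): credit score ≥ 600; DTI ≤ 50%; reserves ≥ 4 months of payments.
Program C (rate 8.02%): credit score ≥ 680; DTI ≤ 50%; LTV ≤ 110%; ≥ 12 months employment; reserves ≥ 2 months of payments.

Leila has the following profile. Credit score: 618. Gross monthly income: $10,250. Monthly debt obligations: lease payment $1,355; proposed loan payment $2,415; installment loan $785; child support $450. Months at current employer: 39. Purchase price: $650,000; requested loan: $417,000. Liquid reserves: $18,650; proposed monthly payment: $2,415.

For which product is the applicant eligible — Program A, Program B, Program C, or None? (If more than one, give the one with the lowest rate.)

Total debts = (1,355 + 2,415 + 785 + 450) = 5,005; DTI = 5,005/10,250 = 48.8%.
LTV = 417,000/650,000 = 64.2%.
Reserves = 18,650/2,415 = 7.7 months.
Program A: score 618 < 700; DTI 48.8% > 38%; LTV 64.2% ≤ 100%; employment 39 ≥ 12 mo; reserves 7.7 < 9 mo → does not qualify.
Program B: score 618 ≥ 600; DTI 48.8% ≤ 50%; reserves 7.7 ≥ 4 mo → qualifies.
Program C: score 618 < 680; DTI 48.8% ≤ 50%; LTV 64.2% ≤ 110%; employment 39 ≥ 12 mo; reserves 7.7 ≥ 2 mo → does not qualify.

Program B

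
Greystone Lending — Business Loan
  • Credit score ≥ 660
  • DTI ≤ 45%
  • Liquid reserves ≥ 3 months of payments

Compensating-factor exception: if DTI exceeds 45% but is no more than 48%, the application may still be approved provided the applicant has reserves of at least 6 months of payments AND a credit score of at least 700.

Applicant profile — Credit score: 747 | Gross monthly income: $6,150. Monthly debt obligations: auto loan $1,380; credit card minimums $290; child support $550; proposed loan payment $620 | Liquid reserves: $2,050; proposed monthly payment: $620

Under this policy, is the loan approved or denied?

Credit score 747 ≥ 660 (meets base)
Total debts = (1,380 + 290 + 550 + 620) = 2,840. DTI: 2,840 ÷ 6,150 = 46.2%, over the 45% base limit.
Reserves = 2,050/620 = 3.3 months ≥ 3
46.2% falls in the override range (45%–48%), so the compensating-factor test applies.
Reserves 3.3 < 6 months; credit score 747 ≥ 700.
Override conditions not both satisfied; exception does not apply.

Denied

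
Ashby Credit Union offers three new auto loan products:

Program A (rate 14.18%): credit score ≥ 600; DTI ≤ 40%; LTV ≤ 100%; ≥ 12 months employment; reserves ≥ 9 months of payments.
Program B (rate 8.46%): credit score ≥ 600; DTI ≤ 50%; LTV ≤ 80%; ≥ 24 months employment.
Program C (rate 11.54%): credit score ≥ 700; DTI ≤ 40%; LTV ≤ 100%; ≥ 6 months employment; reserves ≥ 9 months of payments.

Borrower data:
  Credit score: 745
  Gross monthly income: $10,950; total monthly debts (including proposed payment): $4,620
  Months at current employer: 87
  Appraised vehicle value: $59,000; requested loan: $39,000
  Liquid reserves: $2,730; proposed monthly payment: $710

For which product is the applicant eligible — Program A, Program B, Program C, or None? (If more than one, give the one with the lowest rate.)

DTI = 4,620/10,950 = 42.2%.
LTV = 39,000/59,000 = 66.1%.
Reserves = 2,730/710 = 3.8 months.
Program A: score 745 ≥ 600; DTI 42.2% > 40%; LTV 66.1% ≤ 100%; employment 87 ≥ 12 mo; reserves 3.8 < 9 mo → does not qualify.
Program B: score 745 ≥ 600; DTI 42.2% ≤ 50%; LTV 66.1% ≤ 80%; employment 87 ≥ 24 mo → qualifies.
Program C: score 745 ≥ 700; DTI 42.2% > 40%; LTV 66.1% ≤ 100%; employment 87 ≥ 6 mo; reserves 3.8 < 9 mo → does not qualify.

Program B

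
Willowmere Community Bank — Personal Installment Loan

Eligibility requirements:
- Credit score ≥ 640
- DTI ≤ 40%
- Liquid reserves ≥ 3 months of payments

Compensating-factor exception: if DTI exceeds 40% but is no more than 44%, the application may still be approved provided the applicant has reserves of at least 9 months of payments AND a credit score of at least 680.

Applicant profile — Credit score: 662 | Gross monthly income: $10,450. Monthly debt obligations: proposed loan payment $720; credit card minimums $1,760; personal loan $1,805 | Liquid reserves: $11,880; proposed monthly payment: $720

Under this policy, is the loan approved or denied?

Denied

Credit score 662 ≥ 640 (meets base)
Total debts = (720 + 1,760 + 1,805) = 4,285. DTI = 4,285/10,450 = 41% > 40% — standard DTI limit exceeded.
Liquid reserves cover 11,880/720 = 16.5 months — ≥ 3 required
41% falls in the override range (40%–44%), so the compensating-factor test applies.
Reserves 16.5 ≥ 9 months; credit score 662 < 680.
Override conditions not both satisfied; exception does not apply.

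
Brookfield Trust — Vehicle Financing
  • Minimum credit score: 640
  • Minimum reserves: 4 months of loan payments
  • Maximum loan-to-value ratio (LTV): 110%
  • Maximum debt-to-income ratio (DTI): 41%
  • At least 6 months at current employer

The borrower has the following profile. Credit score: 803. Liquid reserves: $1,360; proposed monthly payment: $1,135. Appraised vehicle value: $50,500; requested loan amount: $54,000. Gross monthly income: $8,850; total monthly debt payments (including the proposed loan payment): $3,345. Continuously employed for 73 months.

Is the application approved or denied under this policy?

Credit score 803 ≥ 640 (meets)
Liquid reserves cover 1,360/1,135 = 1.2 months — < 4 required
LTV: 54,000 ÷ 50,500 = 106.9%, within 110% cap
DTI: 3,345 ÷ 8,850 = 37.8%, within the 41% cap
Employment 73 ≥ 6 months
Fails on reserves.

Denied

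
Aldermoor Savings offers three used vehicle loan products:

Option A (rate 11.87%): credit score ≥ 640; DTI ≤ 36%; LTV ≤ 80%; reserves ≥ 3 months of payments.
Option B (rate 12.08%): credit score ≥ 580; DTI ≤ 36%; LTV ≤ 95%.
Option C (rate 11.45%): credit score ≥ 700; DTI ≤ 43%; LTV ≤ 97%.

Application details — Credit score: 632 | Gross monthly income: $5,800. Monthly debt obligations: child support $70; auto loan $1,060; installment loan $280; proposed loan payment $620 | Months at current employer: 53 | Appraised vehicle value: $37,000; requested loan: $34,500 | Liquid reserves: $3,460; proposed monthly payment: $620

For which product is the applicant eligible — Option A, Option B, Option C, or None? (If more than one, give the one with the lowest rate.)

Total debts = (70 + 1,060 + 280 + 620) = 2,030; DTI = 2,030/5,800 = 35%.
LTV = 34,500/37,000 = 93.2%.
Reserves = 3,460/620 = 5.6 months.
Option A: score 632 < 640; DTI 35% ≤ 36%; LTV 93.2% > 80%; reserves 5.6 ≥ 3 mo → does not qualify.
Option B: score 632 ≥ 580; DTI 35% ≤ 36%; LTV 93.2% ≤ 95% → qualifies.
Option C: score 632 < 700; DTI 35% ≤ 43%; LTV 93.2% ≤ 97% → does not qualify.

Option B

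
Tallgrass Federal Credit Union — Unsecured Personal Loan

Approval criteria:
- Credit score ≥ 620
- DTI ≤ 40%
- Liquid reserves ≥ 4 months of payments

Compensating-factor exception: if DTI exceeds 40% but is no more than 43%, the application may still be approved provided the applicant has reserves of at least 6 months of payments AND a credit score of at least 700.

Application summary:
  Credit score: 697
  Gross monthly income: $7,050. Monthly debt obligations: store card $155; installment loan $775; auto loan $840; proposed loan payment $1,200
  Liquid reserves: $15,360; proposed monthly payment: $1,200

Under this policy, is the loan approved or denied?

Credit score 697 ≥ 620 (meets base)
Total debts = (155 + 775 + 840 + 1,200) = 2,970. DTI = 2,970/7,050 = 42.1% > 40% — standard DTI limit exceeded.
Reserves = 15,360/1,200 = 12.8 months ≥ 4
DTI 42.1% is within the 40%–43% exception band; checking compensating factors.
Reserves 12.8 ≥ 6 months; credit score 697 < 700.
Compensating-factor requirement not fully met.

Denied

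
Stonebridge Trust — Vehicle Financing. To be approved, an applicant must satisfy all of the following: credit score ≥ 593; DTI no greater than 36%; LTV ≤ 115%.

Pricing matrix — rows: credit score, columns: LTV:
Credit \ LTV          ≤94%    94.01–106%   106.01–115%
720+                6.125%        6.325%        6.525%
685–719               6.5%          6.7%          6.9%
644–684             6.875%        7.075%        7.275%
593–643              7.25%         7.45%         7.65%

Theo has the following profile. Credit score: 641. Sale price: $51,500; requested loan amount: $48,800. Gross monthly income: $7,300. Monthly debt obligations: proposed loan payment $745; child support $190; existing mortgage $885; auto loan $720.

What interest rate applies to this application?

Credit score 641 ≥ 593; Total monthly debts = (745 + 190 + 885 + 720) = 2,540. DTI = 2,540/7,300 = 34.8% ≤ 36%
Loan-to-value = 48,800/51,500 = 94.8% — pass (115% max)
Credit 641 → row 593–643; LTV 94.8% → column 94.01–106%. Grid cell → 7.45%.

7.45%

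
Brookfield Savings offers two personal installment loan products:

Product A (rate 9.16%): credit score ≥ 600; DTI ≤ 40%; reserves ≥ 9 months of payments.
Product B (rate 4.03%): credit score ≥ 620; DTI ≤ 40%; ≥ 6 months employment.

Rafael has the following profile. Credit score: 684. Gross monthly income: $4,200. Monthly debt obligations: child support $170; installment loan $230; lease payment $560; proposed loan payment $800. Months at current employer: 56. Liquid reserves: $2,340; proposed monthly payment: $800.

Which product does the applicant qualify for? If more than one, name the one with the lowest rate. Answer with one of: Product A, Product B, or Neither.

Total debts = (170 + 230 + 560 + 800) = 1,760; DTI = 1,760/4,200 = 41.9%.
Reserves = 2,340/800 = 2.9 months.
Product A: score 684 ≥ 600; DTI 41.9% > 40%; reserves 2.9 < 9 mo → does not qualify.
Product B: score 684 ≥ 620; DTI 41.9% > 40%; employment 56 ≥ 6 mo → does not qualify.

Neither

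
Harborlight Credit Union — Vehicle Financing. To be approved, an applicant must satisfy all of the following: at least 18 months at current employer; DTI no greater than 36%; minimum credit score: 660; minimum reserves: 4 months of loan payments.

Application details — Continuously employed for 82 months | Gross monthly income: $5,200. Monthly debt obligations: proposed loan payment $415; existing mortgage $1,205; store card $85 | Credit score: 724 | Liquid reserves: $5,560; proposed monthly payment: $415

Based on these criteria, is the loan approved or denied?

Employment 82 ≥ 18 months
Total monthly debts = (415 + 1,205 + 85) = 1,705. DTI = 1,705/5,200 = 32.8% ≤ 36%
Credit score 724 ≥ 660 (meets)
Reserves: 5,560 ÷ 415 = 13.4 months (meets 4-month minimum)
All criteria satisfied.

Approved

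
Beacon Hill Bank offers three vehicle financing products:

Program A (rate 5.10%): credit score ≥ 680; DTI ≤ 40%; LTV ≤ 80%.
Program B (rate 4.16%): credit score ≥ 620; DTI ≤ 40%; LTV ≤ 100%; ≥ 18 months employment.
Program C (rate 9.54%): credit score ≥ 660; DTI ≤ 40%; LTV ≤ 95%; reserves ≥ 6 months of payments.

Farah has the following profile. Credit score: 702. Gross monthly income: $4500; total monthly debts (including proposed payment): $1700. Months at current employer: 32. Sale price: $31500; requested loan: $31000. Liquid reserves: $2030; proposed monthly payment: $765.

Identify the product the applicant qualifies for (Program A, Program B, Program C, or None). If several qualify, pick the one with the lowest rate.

Program B

DTI = 1,700/4,500 = 37.8%.
LTV = 31,000/31,500 = 98.4%.
Reserves = 2,030/765 = 2.7 months.
Program A: score 702 ≥ 680; DTI 37.8% ≤ 40%; LTV 98.4% > 80% → does not qualify.
Program B: score 702 ≥ 620; DTI 37.8% ≤ 40%; LTV 98.4% ≤ 100%; employment 32 ≥ 18 mo → qualifies.
Program C: score 702 ≥ 660; DTI 37.8% ≤ 40%; LTV 98.4% > 95%; reserves 2.7 < 6 mo → does not qualify.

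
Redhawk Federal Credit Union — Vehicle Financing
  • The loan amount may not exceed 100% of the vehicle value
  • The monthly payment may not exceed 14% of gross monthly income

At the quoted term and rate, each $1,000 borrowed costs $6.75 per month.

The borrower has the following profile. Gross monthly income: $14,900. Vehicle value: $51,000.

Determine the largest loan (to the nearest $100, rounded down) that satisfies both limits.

Payment cap: 14% × $14,900 = $2,086/month.
At $6.75 per $1,000, that supports 2,086/6.75 × 1,000 ≈ $309,037 → $309,000.
LTV cap: 100% × $51,000 = $51,000 → $51,000.
Binding constraint: loan-to-value.

$51,000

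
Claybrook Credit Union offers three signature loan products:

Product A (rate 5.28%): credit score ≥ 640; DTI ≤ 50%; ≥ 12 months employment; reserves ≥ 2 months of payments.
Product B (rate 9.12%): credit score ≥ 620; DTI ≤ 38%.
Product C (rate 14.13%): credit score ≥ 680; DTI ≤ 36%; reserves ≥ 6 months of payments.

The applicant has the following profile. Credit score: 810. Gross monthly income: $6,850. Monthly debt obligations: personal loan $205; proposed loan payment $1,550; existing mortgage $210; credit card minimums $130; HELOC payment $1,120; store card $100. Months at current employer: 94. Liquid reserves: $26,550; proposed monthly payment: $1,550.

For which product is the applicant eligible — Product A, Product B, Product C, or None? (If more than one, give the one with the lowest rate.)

Product A

Total debts = (205 + 1,550 + 210 + 130 + 1,120 + 100) = 3,315; DTI = 3,315/6,850 = 48.4%.
Reserves = 26,550/1,550 = 17.1 months.
Product A: score 810 ≥ 640; DTI 48.4% ≤ 50%; employment 94 ≥ 12 mo; reserves 17.1 ≥ 2 mo → qualifies.
Product B: score 810 ≥ 620; DTI 48.4% > 38% → does not qualify.
Product C: score 810 ≥ 680; DTI 48.4% > 36%; reserves 17.1 ≥ 6 mo → does not qualify.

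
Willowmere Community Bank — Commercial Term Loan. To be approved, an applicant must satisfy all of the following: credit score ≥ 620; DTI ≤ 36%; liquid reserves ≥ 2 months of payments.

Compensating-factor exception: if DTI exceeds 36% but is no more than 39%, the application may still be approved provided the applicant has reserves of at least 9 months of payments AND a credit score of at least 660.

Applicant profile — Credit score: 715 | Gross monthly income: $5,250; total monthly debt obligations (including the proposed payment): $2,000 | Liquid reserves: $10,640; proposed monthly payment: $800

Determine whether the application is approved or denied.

Approved

Credit score 715 ≥ 620 (meets base)
DTI: 2,000 ÷ 5,250 = 38.1%, over the 36% base limit.
Reserves: 10,640 ÷ 800 = 13.3 months (meets 2-month minimum)
38.1% falls in the override range (36%–39%), so the compensating-factor test applies.
Reserves 13.3 ≥ 9 months; credit score 715 ≥ 660.
Both compensating conditions met → exception applies.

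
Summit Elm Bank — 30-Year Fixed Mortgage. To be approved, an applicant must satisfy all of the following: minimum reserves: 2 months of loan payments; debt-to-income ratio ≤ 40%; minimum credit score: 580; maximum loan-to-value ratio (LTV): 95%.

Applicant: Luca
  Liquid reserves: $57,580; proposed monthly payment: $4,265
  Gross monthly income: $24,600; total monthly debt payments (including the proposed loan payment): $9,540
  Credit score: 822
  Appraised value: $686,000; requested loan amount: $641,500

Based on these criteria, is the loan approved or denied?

Approved

Reserves = 57,580/4,265 = 13.5 months ≥ 2
Debt-to-income = 9,540/24,600 = 38.8% — meets 40% limit
Credit score 822 ≥ 580 (meets)
LTV = 641,500/686,000 = 93.5% ≤ 95%
All criteria satisfied.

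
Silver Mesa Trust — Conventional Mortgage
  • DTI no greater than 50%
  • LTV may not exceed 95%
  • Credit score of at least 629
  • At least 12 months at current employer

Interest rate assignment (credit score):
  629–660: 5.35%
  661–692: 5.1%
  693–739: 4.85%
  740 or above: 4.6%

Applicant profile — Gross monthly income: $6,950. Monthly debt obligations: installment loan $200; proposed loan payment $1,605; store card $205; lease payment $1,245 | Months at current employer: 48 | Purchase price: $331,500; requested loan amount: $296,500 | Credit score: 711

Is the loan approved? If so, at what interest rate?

Approved at 4.85%

Credit score 711 ≥ 629 (meets minimum)
Loan-to-value = 296,500/331,500 = 89.4% — pass (95% max)
Total monthly debts = (200 + 1,605 + 205 + 1,245) = 3,255. Debt-to-income = 3,255/6,950 = 46.8% — meets 50% limit
Employment 48 ≥ 12 months
All requirements met. Score 711 falls in the 693–739 tier → 4.85%.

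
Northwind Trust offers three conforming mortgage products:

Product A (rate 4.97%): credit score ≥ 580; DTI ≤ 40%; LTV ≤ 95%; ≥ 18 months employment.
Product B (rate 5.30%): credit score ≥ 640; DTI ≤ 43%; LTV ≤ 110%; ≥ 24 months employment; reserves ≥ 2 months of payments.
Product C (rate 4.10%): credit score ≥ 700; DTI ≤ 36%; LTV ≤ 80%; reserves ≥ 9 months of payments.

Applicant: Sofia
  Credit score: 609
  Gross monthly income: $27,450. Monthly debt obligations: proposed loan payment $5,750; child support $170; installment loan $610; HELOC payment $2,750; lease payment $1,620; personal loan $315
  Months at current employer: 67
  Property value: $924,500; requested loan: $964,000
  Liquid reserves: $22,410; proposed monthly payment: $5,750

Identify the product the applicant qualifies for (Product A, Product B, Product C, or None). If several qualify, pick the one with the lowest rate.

None

Total debts = (5,750 + 170 + 610 + 2,750 + 1,620 + 315) = 11,215; DTI = 11,215/27,450 = 40.9%.
LTV = 964,000/924,500 = 104.3%.
Reserves = 22,410/5,750 = 3.9 months.
Product A: score 609 ≥ 580; DTI 40.9% > 40%; LTV 104.3% > 95%; employment 67 ≥ 18 mo → does not qualify.
Product B: score 609 < 640; DTI 40.9% ≤ 43%; LTV 104.3% ≤ 110%; employment 67 ≥ 24 mo; reserves 3.9 ≥ 2 mo → does not qualify.
Product C: score 609 < 700; DTI 40.9% > 36%; LTV 104.3% > 80%; reserves 3.9 < 9 mo → does not qualify.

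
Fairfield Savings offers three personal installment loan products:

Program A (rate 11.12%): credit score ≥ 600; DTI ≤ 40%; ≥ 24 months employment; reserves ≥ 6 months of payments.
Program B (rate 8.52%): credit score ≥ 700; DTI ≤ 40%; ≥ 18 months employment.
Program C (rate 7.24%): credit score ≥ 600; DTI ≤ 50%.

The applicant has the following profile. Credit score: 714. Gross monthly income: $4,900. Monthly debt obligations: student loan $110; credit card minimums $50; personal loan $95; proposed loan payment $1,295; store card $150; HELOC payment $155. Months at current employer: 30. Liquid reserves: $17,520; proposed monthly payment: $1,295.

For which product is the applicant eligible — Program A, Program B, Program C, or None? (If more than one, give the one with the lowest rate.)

Program C

Total debts = (110 + 50 + 95 + 1,295 + 150 + 155) = 1,855; DTI = 1,855/4,900 = 37.9%.
Reserves = 17,520/1,295 = 13.5 months.
Program A: score 714 ≥ 600; DTI 37.9% ≤ 40%; employment 30 ≥ 24 mo; reserves 13.5 ≥ 6 mo → qualifies.
Program B: score 714 ≥ 700; DTI 37.9% ≤ 40%; employment 30 ≥ 18 mo → qualifies.
Program C: score 714 ≥ 600; DTI 37.9% ≤ 50% → qualifies.
Qualifying: Program A, Program B, Program C. Lowest rate is 7.24% → Program C.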